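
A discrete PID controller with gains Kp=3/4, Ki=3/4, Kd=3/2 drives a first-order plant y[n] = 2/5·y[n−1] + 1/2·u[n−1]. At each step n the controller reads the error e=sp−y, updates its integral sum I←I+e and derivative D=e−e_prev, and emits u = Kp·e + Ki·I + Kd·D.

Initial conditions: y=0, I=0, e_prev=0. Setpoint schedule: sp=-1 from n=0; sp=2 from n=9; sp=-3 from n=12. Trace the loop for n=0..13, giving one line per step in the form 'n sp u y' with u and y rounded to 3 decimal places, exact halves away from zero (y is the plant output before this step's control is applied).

(exact arithmetic carried between steps; '≈' marks a value shown rounded to 6 d.p. or computed from one; I and e_prev carry over from the previous line; the table rounds u and y to 3 d.p., halves away from zero)
n=0: y=0, sp=-1, e=sp−y=-1; I=-1, D=e−e_prev=-1; u=3/4·(-1)+3/4·(-1)+3/2·(-1)=-3; next y=2/5·0+1/2·(-3)=-1.5
n=1: y=-1.5, sp=-1, e=sp−y=0.5; I=-0.5, D=e−e_prev=1.5; u=3/4·0.5+3/4·(-0.5)+3/2·1.5=2.25; next y=2/5·(-1.5)+1/2·2.25=0.525
n=2: y=0.525, sp=-1, e=sp−y=-1.525; I=-2.025, D=e−e_prev=-2.025; u=3/4·(-1.525)+3/4·(-2.025)+3/2·(-2.025)=-5.7; next y=2/5·0.525+1/2·(-5.7)=-2.64
n=3: y=-2.64, sp=-1, e=sp−y=1.64; I=-0.385, D=e−e_prev=3.165; u=3/4·1.64+3/4·(-0.385)+3/2·3.165=5.68875; next y=2/5·(-2.64)+1/2·5.68875=1.788375
n=4: y=1.788375, sp=-1, e=sp−y=-2.788375; I=-3.173375, D=e−e_prev=-4.428375; u=3/4·(-2.788375)+3/4·(-3.173375)+3/2·(-4.428375)=-11.113875; next y=2/5·1.788375+1/2·(-11.113875)≈-4.841588
n=5: y≈-4.841588, sp=-1, e=sp−y≈3.841588; I≈0.668213, D=e−e_prev≈6.629963; u=3/4·3.841588+3/4·0.668213+3/2·6.629963≈13.327294; next y=2/5·(-4.841588)+1/2·13.327294≈4.727012
n=6: y≈4.727012, sp=-1, e=sp−y≈-5.727012; I≈-5.058799, D=e−e_prev≈-9.568599; u=3/4·(-5.727012)+3/4·(-5.058799)+3/2·(-9.568599)≈-22.442258; next y=2/5·4.727012+1/2·(-22.442258)≈-9.330324
n=7: y=-9.330324, sp=-1, e=sp−y=8.330324; I≈3.271525, D=e−e_prev≈14.057336; u=3/4·8.330324+3/4·3.271525+3/2·14.057336≈29.787390; next y=2/5·(-9.330324)+1/2·29.787390≈11.161566
n=8: y≈11.161566, sp=-1, e=sp−y≈-12.161566; I≈-8.890041, D=e−e_prev≈-20.491890; u=3/4·(-12.161566)+3/4·(-8.890041)+3/2·(-20.491890)≈-46.526539; next y=2/5·11.161566+1/2·(-46.526539)≈-18.798643
n=9: y≈-18.798643, sp=2, e=sp−y≈20.798643; I≈11.908602, D=e−e_prev≈32.960209; u=3/4·20.798643+3/4·11.908602+3/2·32.960209≈73.970748; next y=2/5·(-18.798643)+1/2·73.970748≈29.465917
n=10: y≈29.465917, sp=2, e=sp−y≈-27.465917; I≈-15.557314, D=e−e_prev≈-48.264560; u=3/4·(-27.465917)+3/4·(-15.557314)+3/2·(-48.264560)≈-104.664263; next y=2/5·29.465917+1/2·(-104.664263)≈-40.545765
n=11: y≈-40.545765, sp=2, e=sp−y≈42.545765; I≈26.988451, D=e−e_prev≈70.011681; u=3/4·42.545765+3/4·26.988451+3/2·70.011681≈157.168184; next y=2/5·(-40.545765)+1/2·157.168184≈62.365786
n=12: y≈62.365786, sp=-3, e=sp−y≈-65.365786; I≈-38.377335, D=e−e_prev≈-107.911551; u=3/4·(-65.365786)+3/4·(-38.377335)+3/2·(-107.911551)≈-239.674667; next y=2/5·62.365786+1/2·(-239.674667)≈-94.891019
n=13: y≈-94.891019, sp=-3, e=sp−y≈91.891019; I≈53.513684, D=e−e_prev≈157.256805; u=3/4·91.891019+3/4·53.513684+3/2·157.256805≈344.938734; next y=2/5·(-94.891019)+1/2·344.938734≈134.512960

0 -1 -3.000 0.000
1 -1 2.250 -1.500
2 -1 -5.700 0.525
3 -1 5.689 -2.640
4 -1 -11.114 1.788
5 -1 13.327 -4.842
6 -1 -22.442 4.727
7 -1 29.787 -9.330
8 -1 -46.527 11.162
9 2 73.971 -18.799
10 2 -104.664 29.466
11 2 157.168 -40.546
12 -3 -239.675 62.366
13 -3 344.939 -94.891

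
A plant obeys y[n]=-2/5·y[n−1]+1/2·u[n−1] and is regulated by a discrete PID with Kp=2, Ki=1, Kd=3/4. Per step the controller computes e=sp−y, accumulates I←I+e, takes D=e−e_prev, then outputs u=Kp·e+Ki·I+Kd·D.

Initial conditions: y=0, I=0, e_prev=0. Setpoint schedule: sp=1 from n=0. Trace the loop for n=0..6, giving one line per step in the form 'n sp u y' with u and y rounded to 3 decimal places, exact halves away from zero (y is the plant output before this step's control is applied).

0 1 3.750 0.000
1 1 -3.031 1.875
2 1 13.027 -2.266
3 1 -23.133 7.420
4 1 60.040 -14.535
5 1 -129.773 35.834
6 1 304.623 -79.220

(exact arithmetic carried between steps; '≈' marks a value shown rounded to 6 d.p. or computed from one; I and e_prev carry over from the previous line; the table rounds u and y to 3 d.p., halves away from zero)
n=0: y=0, sp=1, e=sp−y=1; I=1, D=e−e_prev=1; u=2·1+1·1+3/4·1=3.75; next y=-2/5·0+1/2·3.75=1.875
n=1: y=1.875, sp=1, e=sp−y=-0.875; I=0.125, D=e−e_prev=-1.875; u=2·(-0.875)+1·0.125+3/4·(-1.875)=-3.03125; next y=-2/5·1.875+1/2·(-3.03125)=-2.265625
n=2: y=-2.265625, sp=1, e=sp−y=3.265625; I=3.390625, D=e−e_prev=4.140625; u=2·3.265625+1·3.390625+3/4·4.140625≈13.027344; next y=-2/5·(-2.265625)+1/2·13.027344≈7.419922
n=3: y≈7.419922, sp=1, e=sp−y≈-6.419922; I≈-3.029297, D=e−e_prev≈-9.685547; u=2·(-6.419922)+1·(-3.029297)+3/4·(-9.685547)≈-23.133301; next y=-2/5·7.419922+1/2·(-23.133301)≈-14.534619
n=4: y≈-14.534619, sp=1, e=sp−y≈15.534619; I≈12.505322, D=e−e_prev≈21.954541; u=2·15.534619+1·12.505322+3/4·21.954541≈60.040466; next y=-2/5·(-14.534619)+1/2·60.040466≈35.834081
n=5: y≈35.834081, sp=1, e=sp−y≈-34.834081; I≈-22.328759, D=e−e_prev≈-50.368700; u=2·(-34.834081)+1·(-22.328759)+3/4·(-50.368700)≈-129.773445; next y=-2/5·35.834081+1/2·(-129.773445)≈-79.220355
n=6: y≈-79.220355, sp=1, e=sp−y≈80.220355; I≈57.891596, D=e−e_prev≈115.054436; u=2·80.220355+1·57.891596+3/4·115.054436≈304.623133; next y=-2/5·(-79.220355)+1/2·304.623133≈183.999708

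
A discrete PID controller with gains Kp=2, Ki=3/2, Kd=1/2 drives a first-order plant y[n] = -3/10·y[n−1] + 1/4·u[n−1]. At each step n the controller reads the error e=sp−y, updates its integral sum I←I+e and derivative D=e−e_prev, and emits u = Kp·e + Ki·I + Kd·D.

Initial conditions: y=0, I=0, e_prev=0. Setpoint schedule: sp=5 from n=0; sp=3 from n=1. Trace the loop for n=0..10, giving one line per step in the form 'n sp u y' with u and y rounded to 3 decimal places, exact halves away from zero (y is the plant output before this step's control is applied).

(exact arithmetic carried between steps; '≈' marks a value shown rounded to 6 d.p. or computed from one; I and e_prev carry over from the previous line; the table rounds u and y to 3 d.p., halves away from zero)
n=0: y=0, sp=5, e=sp−y=5; I=5, D=e−e_prev=5; u=2·5+3/2·5+1/2·5=20; next y=-3/10·0+1/4·20=5
n=1: y=5, sp=3, e=sp−y=-2; I=3, D=e−e_prev=-7; u=2·(-2)+3/2·3+1/2·(-7)=-3; next y=-3/10·5+1/4·(-3)=-2.25
n=2: y=-2.25, sp=3, e=sp−y=5.25; I=8.25, D=e−e_prev=7.25; u=2·5.25+3/2·8.25+1/2·7.25=26.5; next y=-3/10·(-2.25)+1/4·26.5=7.3
n=3: y=7.3, sp=3, e=sp−y=-4.3; I=3.95, D=e−e_prev=-9.55; u=2·(-4.3)+3/2·3.95+1/2·(-9.55)=-7.45; next y=-3/10·7.3+1/4·(-7.45)=-4.0525
n=4: y=-4.0525, sp=3, e=sp−y=7.0525; I=11.0025, D=e−e_prev=11.3525; u=2·7.0525+3/2·11.0025+1/2·11.3525=36.285; next y=-3/10·(-4.0525)+1/4·36.285=10.287
n=5: y=10.287, sp=3, e=sp−y=-7.287; I=3.7155, D=e−e_prev=-14.3395; u=2·(-7.287)+3/2·3.7155+1/2·(-14.3395)=-16.1705; next y=-3/10·10.287+1/4·(-16.1705)=-7.128725
n=6: y=-7.128725, sp=3, e=sp−y=10.128725; I=13.844225, D=e−e_prev=17.415725; u=2·10.128725+3/2·13.844225+1/2·17.415725=49.73165; next y=-3/10·(-7.128725)+1/4·49.73165=14.57153
n=7: y=14.57153, sp=3, e=sp−y=-11.57153; I=2.272695, D=e−e_prev=-21.700255; u=2·(-11.57153)+3/2·2.272695+1/2·(-21.700255)=-30.584145; next y=-3/10·14.57153+1/4·(-30.584145)≈-12.017495
n=8: y≈-12.017495, sp=3, e=sp−y≈15.017495; I≈17.290190, D=e−e_prev≈26.589025; u=2·15.017495+3/2·17.290190+1/2·26.589025≈69.264789; next y=-3/10·(-12.017495)+1/4·69.264789≈20.921446
n=9: y≈20.921446, sp=3, e=sp−y≈-17.921446; I≈-0.631255, D=e−e_prev≈-32.938941; u=2·(-17.921446)+3/2·(-0.631255)+1/2·(-32.938941)≈-53.259245; next y=-3/10·20.921446+1/4·(-53.259245)≈-19.591245
n=10: y≈-19.591245, sp=3, e=sp−y≈22.591245; I≈21.959990, D=e−e_prev≈40.512691; u=2·22.591245+3/2·21.959990+1/2·40.512691≈98.378820; next y=-3/10·(-19.591245)+1/4·98.378820≈30.472078

0 5 20.000 0.000
1 3 -3.000 5.000
2 3 26.500 -2.250
3 3 -7.450 7.300
4 3 36.285 -4.053
5 3 -16.171 10.287
6 3 49.732 -7.129
7 3 -30.584 14.572
8 3 69.265 -12.017
9 3 -53.259 20.921
10 3 98.379 -19.591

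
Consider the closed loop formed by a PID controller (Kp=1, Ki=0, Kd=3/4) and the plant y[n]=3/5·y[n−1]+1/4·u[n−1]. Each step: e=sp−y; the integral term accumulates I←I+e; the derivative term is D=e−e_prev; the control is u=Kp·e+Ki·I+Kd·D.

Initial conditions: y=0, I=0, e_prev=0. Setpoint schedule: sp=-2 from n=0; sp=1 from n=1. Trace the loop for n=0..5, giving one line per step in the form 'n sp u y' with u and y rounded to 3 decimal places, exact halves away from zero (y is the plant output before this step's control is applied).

(exact arithmetic carried between steps; '≈' marks a value shown rounded to 6 d.p. or computed from one; I and e_prev carry over from the previous line; the table rounds u and y to 3 d.p., halves away from zero)
n=0: y=0, sp=-2, e=sp−y=-2; I=-2, D=e−e_prev=-2; u=1·(-2)+0·(-2)+3/4·(-2)=-3.5; next y=3/5·0+1/4·(-3.5)=-0.875
n=1: y=-0.875, sp=1, e=sp−y=1.875; I=-0.125, D=e−e_prev=3.875; u=1·1.875+0·(-0.125)+3/4·3.875=4.78125; next y=3/5·(-0.875)+1/4·4.78125≈0.670313
n=2: y≈0.670313, sp=1, e=sp−y≈0.329688; I≈0.204688, D=e−e_prev≈-1.545313; u=1·0.329688+0·0.204688+3/4·(-1.545313)≈-0.829297; next y=3/5·0.670313+1/4·(-0.829297)≈0.194863
n=3: y≈0.194863, sp=1, e=sp−y≈0.805137; I≈1.009824, D=e−e_prev≈0.475449; u=1·0.805137+0·1.009824+3/4·0.475449≈1.161724; next y=3/5·0.194863+1/4·1.161724≈0.407349
n=4: y≈0.407349, sp=1, e=sp−y≈0.592651; I≈1.602475, D=e−e_prev≈-0.212486; u=1·0.592651+0·1.602475+3/4·(-0.212486)≈0.433287; next y=3/5·0.407349+1/4·0.433287≈0.352731
n=5: y≈0.352731, sp=1, e=sp−y≈0.647269; I≈2.249744, D=e−e_prev≈0.054618; u=1·0.647269+0·2.249744+3/4·0.054618≈0.688232; next y=3/5·0.352731+1/4·0.688232≈0.383697

0 -2 -3.500 0.000
1 1 4.781 -0.875
2 1 -0.829 0.670
3 1 1.162 0.195
4 1 0.433 0.407
5 1 0.688 0.353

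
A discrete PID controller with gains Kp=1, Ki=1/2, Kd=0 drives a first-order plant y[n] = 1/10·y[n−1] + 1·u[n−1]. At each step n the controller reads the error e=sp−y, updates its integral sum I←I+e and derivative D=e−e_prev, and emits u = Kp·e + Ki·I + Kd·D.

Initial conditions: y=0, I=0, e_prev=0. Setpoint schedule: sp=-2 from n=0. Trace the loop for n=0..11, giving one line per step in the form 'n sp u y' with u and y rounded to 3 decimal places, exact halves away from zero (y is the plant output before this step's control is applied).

0 -2 -3.000 0.000
1 -2 0.500 -3.000
2 -2 -3.800 0.200
3 -2 1.070 -3.780
4 -2 -4.748 0.692
5 -2 1.962 -4.679
6 -2 -5.958 1.494
7 -2 3.249 -5.809
8 -2 -7.562 2.668
9 -2 5.049 -7.295
10 -2 -9.725 4.320
11 -2 7.534 -9.293

(exact arithmetic carried between steps; '≈' marks a value shown rounded to 6 d.p. or computed from one; I and e_prev carry over from the previous line; the table rounds u and y to 3 d.p., halves away from zero)
n=0: y=0, sp=-2, e=sp−y=-2; I=-2, D=e−e_prev=-2; u=1·(-2)+1/2·(-2)+0·(-2)=-3; next y=1/10·0+1·(-3)=-3
n=1: y=-3, sp=-2, e=sp−y=1; I=-1, D=e−e_prev=3; u=1·1+1/2·(-1)+0·3=0.5; next y=1/10·(-3)+1·0.5=0.2
n=2: y=0.2, sp=-2, e=sp−y=-2.2; I=-3.2, D=e−e_prev=-3.2; u=1·(-2.2)+1/2·(-3.2)+0·(-3.2)=-3.8; next y=1/10·0.2+1·(-3.8)=-3.78
n=3: y=-3.78, sp=-2, e=sp−y=1.78; I=-1.42, D=e−e_prev=3.98; u=1·1.78+1/2·(-1.42)+0·3.98=1.07; next y=1/10·(-3.78)+1·1.07=0.692
n=4: y=0.692, sp=-2, e=sp−y=-2.692; I=-4.112, D=e−e_prev=-4.472; u=1·(-2.692)+1/2·(-4.112)+0·(-4.472)=-4.748; next y=1/10·0.692+1·(-4.748)=-4.6788
n=5: y=-4.6788, sp=-2, e=sp−y=2.6788; I=-1.4332, D=e−e_prev=5.3708; u=1·2.6788+1/2·(-1.4332)+0·5.3708=1.9622; next y=1/10·(-4.6788)+1·1.9622=1.49432
n=6: y=1.49432, sp=-2, e=sp−y=-3.49432; I=-4.92752, D=e−e_prev=-6.17312; u=1·(-3.49432)+1/2·(-4.92752)+0·(-6.17312)=-5.95808; next y=1/10·1.49432+1·(-5.95808)=-5.808648
n=7: y=-5.808648, sp=-2, e=sp−y=3.808648; I=-1.118872, D=e−e_prev=7.302968; u=1·3.808648+1/2·(-1.118872)+0·7.302968=3.249212; next y=1/10·(-5.808648)+1·3.249212≈2.668347
n=8: y≈2.668347, sp=-2, e=sp−y≈-4.668347; I≈-5.787219, D=e−e_prev≈-8.476995; u=1·(-4.668347)+1/2·(-5.787219)+0·(-8.476995)≈-7.561957; next y=1/10·2.668347+1·(-7.561957)≈-7.295122
n=9: y≈-7.295122, sp=-2, e=sp−y≈5.295122; I≈-0.492097, D=e−e_prev≈9.963469; u=1·5.295122+1/2·(-0.492097)+0·9.963469≈5.049074; next y=1/10·(-7.295122)+1·5.049074≈4.319561
n=10: y≈4.319561, sp=-2, e=sp−y≈-6.319561; I≈-6.811658, D=e−e_prev≈-11.614683; u=1·(-6.319561)+1/2·(-6.811658)+0·(-11.614683)≈-9.725391; next y=1/10·4.319561+1·(-9.725391)≈-9.293434
n=11: y≈-9.293434, sp=-2, e=sp−y≈7.293434; I≈0.481776, D=e−e_prev≈13.612996; u=1·7.293434+1/2·0.481776+0·13.612996≈7.534322; next y=1/10·(-9.293434)+1·7.534322≈6.604979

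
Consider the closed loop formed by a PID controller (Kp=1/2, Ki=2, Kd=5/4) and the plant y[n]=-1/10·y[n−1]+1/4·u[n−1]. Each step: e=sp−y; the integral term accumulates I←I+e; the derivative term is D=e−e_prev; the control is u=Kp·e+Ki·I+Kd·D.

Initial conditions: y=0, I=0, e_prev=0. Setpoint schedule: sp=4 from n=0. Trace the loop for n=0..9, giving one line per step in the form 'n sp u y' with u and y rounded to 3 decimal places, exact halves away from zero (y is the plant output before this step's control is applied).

0 4 15.000 0.000
1 4 3.938 3.750
2 4 20.902 0.609
3 4 6.676 5.165
4 4 25.086 1.152
5 4 7.001 6.156
6 4 27.775 1.135
7 4 5.870 6.830
8 4 30.000 0.785
9 4 3.985 7.422

(exact arithmetic carried between steps; '≈' marks a value shown rounded to 6 d.p. or computed from one; I and e_prev carry over from the previous line; the table rounds u and y to 3 d.p., halves away from zero)
n=0: y=0, sp=4, e=sp−y=4; I=4, D=e−e_prev=4; u=1/2·4+2·4+5/4·4=15; next y=-1/10·0+1/4·15=3.75
n=1: y=3.75, sp=4, e=sp−y=0.25; I=4.25, D=e−e_prev=-3.75; u=1/2·0.25+2·4.25+5/4·(-3.75)=3.9375; next y=-1/10·3.75+1/4·3.9375=0.609375
n=2: y=0.609375, sp=4, e=sp−y=3.390625; I=7.640625, D=e−e_prev=3.140625; u=1/2·3.390625+2·7.640625+5/4·3.140625≈20.902344; next y=-1/10·0.609375+1/4·20.902344≈5.164648
n=3: y≈5.164648, sp=4, e=sp−y≈-1.164648; I≈6.475977, D=e−e_prev≈-4.555273; u=1/2·(-1.164648)+2·6.475977+5/4·(-4.555273)≈6.675537; next y=-1/10·5.164648+1/4·6.675537≈1.152419
n=4: y≈1.152419, sp=4, e=sp−y≈2.847581; I≈9.323557, D=e−e_prev≈4.012229; u=1/2·2.847581+2·9.323557+5/4·4.012229≈25.086191; next y=-1/10·1.152419+1/4·25.086191≈6.156306
n=5: y≈6.156306, sp=4, e=sp−y≈-2.156306; I≈7.167251, D=e−e_prev≈-5.003886; u=1/2·(-2.156306)+2·7.167251+5/4·(-5.003886)≈7.001492; next y=-1/10·6.156306+1/4·7.001492≈1.134742
n=6: y≈1.134742, sp=4, e=sp−y≈2.865258; I≈10.032509, D=e−e_prev≈5.021563; u=1/2·2.865258+2·10.032509+5/4·5.021563≈27.774601; next y=-1/10·1.134742+1/4·27.774601≈6.830176
n=7: y≈6.830176, sp=4, e=sp−y≈-2.830176; I≈7.202333, D=e−e_prev≈-5.695434; u=1/2·(-2.830176)+2·7.202333+5/4·(-5.695434)≈5.870286; next y=-1/10·6.830176+1/4·5.870286≈0.784554
n=8: y≈0.784554, sp=4, e=sp−y≈3.215446; I≈10.417779, D=e−e_prev≈6.045622; u=1/2·3.215446+2·10.417779+5/4·6.045622≈30.000309; next y=-1/10·0.784554+1/4·30.000309≈7.421622
n=9: y≈7.421622, sp=4, e=sp−y≈-3.421622; I≈6.996157, D=e−e_prev≈-6.637068; u=1/2·(-3.421622)+2·6.996157+5/4·(-6.637068)≈3.985169; next y=-1/10·7.421622+1/4·3.985169≈0.254130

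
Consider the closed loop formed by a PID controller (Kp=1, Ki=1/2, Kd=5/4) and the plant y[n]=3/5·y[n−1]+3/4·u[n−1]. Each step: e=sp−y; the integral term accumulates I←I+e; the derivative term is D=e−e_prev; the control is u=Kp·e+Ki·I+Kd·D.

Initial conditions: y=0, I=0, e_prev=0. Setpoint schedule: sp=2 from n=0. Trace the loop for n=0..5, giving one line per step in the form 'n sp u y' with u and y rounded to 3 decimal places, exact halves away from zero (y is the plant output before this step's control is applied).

(exact arithmetic carried between steps; '≈' marks a value shown rounded to 6 d.p. or computed from one; I and e_prev carry over from the previous line; the table rounds u and y to 3 d.p., halves away from zero)
n=0: y=0, sp=2, e=sp−y=2; I=2, D=e−e_prev=2; u=1·2+1/2·2+5/4·2=5.5; next y=3/5·0+3/4·5.5=4.125
n=1: y=4.125, sp=2, e=sp−y=-2.125; I=-0.125, D=e−e_prev=-4.125; u=1·(-2.125)+1/2·(-0.125)+5/4·(-4.125)=-7.34375; next y=3/5·4.125+3/4·(-7.34375)≈-3.032813
n=2: y≈-3.032813, sp=2, e=sp−y≈5.032813; I≈4.907813, D=e−e_prev≈7.157813; u=1·5.032813+1/2·4.907813+5/4·7.157813≈16.433984; next y=3/5·(-3.032813)+3/4·16.433984≈10.505801
n=3: y≈10.505801, sp=2, e=sp−y≈-8.505801; I≈-3.597988, D=e−e_prev≈-13.538613; u=1·(-8.505801)+1/2·(-3.597988)+5/4·(-13.538613)≈-27.228062; next y=3/5·10.505801+3/4·(-27.228062)≈-14.117566
n=4: y≈-14.117566, sp=2, e=sp−y≈16.117566; I≈12.519577, D=e−e_prev≈24.623366; u=1·16.117566+1/2·12.519577+5/4·24.623366≈53.156562; next y=3/5·(-14.117566)+3/4·53.156562≈31.396882
n=5: y≈31.396882, sp=2, e=sp−y≈-29.396882; I≈-16.877305, D=e−e_prev≈-45.514448; u=1·(-29.396882)+1/2·(-16.877305)+5/4·(-45.514448)≈-94.728595; next y=3/5·31.396882+3/4·(-94.728595)≈-52.208317

0 2 5.500 0.000
1 2 -7.344 4.125
2 2 16.434 -3.033
3 2 -27.228 10.506
4 2 53.157 -14.118
5 2 -94.729 31.397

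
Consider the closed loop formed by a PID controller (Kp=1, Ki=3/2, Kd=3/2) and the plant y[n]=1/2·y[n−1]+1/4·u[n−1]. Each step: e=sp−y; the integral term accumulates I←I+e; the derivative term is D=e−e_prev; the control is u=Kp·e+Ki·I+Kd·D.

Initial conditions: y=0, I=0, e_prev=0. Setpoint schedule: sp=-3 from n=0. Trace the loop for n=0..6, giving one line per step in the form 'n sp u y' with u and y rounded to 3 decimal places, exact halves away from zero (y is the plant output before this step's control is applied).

0 -3 -12.000 0.000
1 -3 0.000 -3.000
2 -3 -10.500 -1.500
3 -3 -3.000 -3.375
4 -3 -9.000 -2.438
5 -3 -4.313 -3.469
6 -3 -7.781 -2.813

(exact arithmetic carried between steps; '≈' marks a value shown rounded to 6 d.p. or computed from one; I and e_prev carry over from the previous line; the table rounds u and y to 3 d.p., halves away from zero)
n=0: y=0, sp=-3, e=sp−y=-3; I=-3, D=e−e_prev=-3; u=1·(-3)+3/2·(-3)+3/2·(-3)=-12; next y=1/2·0+1/4·(-12)=-3
n=1: y=-3, sp=-3, e=sp−y=0; I=-3, D=e−e_prev=3; u=1·0+3/2·(-3)+3/2·3=0; next y=1/2·(-3)+1/4·0=-1.5
n=2: y=-1.5, sp=-3, e=sp−y=-1.5; I=-4.5, D=e−e_prev=-1.5; u=1·(-1.5)+3/2·(-4.5)+3/2·(-1.5)=-10.5; next y=1/2·(-1.5)+1/4·(-10.5)=-3.375
n=3: y=-3.375, sp=-3, e=sp−y=0.375; I=-4.125, D=e−e_prev=1.875; u=1·0.375+3/2·(-4.125)+3/2·1.875=-3; next y=1/2·(-3.375)+1/4·(-3)=-2.4375
n=4: y=-2.4375, sp=-3, e=sp−y=-0.5625; I=-4.6875, D=e−e_prev=-0.9375; u=1·(-0.5625)+3/2·(-4.6875)+3/2·(-0.9375)=-9; next y=1/2·(-2.4375)+1/4·(-9)=-3.46875
n=5: y=-3.46875, sp=-3, e=sp−y=0.46875; I=-4.21875, D=e−e_prev=1.03125; u=1·0.46875+3/2·(-4.21875)+3/2·1.03125=-4.3125; next y=1/2·(-3.46875)+1/4·(-4.3125)=-2.8125
n=6: y=-2.8125, sp=-3, e=sp−y=-0.1875; I=-4.40625, D=e−e_prev=-0.65625; u=1·(-0.1875)+3/2·(-4.40625)+3/2·(-0.65625)=-7.78125; next y=1/2·(-2.8125)+1/4·(-7.78125)≈-3.351563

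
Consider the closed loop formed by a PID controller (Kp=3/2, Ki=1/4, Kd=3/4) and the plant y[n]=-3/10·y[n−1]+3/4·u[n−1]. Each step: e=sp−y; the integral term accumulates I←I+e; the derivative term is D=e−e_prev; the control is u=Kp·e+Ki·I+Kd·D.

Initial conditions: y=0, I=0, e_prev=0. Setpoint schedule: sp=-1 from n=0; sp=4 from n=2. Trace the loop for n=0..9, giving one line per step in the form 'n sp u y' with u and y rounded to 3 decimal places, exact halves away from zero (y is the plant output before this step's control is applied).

(exact arithmetic carried between steps; '≈' marks a value shown rounded to 6 d.p. or computed from one; I and e_prev carry over from the previous line; the table rounds u and y to 3 d.p., halves away from zero)
n=0: y=0, sp=-1, e=sp−y=-1; I=-1, D=e−e_prev=-1; u=3/2·(-1)+1/4·(-1)+3/4·(-1)=-2.5; next y=-3/10·0+3/4·(-2.5)=-1.875
n=1: y=-1.875, sp=-1, e=sp−y=0.875; I=-0.125, D=e−e_prev=1.875; u=3/2·0.875+1/4·(-0.125)+3/4·1.875=2.6875; next y=-3/10·(-1.875)+3/4·2.6875=2.578125
n=2: y=2.578125, sp=4, e=sp−y=1.421875; I=1.296875, D=e−e_prev=0.546875; u=3/2·1.421875+1/4·1.296875+3/4·0.546875≈2.867188; next y=-3/10·2.578125+3/4·2.867188≈1.376953
n=3: y≈1.376953, sp=4, e=sp−y≈2.623047; I≈3.919922, D=e−e_prev≈1.201172; u=3/2·2.623047+1/4·3.919922+3/4·1.201172≈5.815430; next y=-3/10·1.376953+3/4·5.815430≈3.948486
n=4: y≈3.948486, sp=4, e=sp−y≈0.051514; I≈3.971436, D=e−e_prev≈-2.571533; u=3/2·0.051514+1/4·3.971436+3/4·(-2.571533)≈-0.858521; next y=-3/10·3.948486+3/4·(-0.858521)≈-1.828436
n=5: y≈-1.828436, sp=4, e=sp−y≈5.828436; I≈9.799872, D=e−e_prev≈5.776923; u=3/2·5.828436+1/4·9.799872+3/4·5.776923≈15.525314; next y=-3/10·(-1.828436)+3/4·15.525314≈12.192517
n=6: y≈12.192517, sp=4, e=sp−y≈-8.192517; I≈1.607355, D=e−e_prev≈-14.020953; u=3/2·(-8.192517)+1/4·1.607355+3/4·(-14.020953)≈-22.402651; next y=-3/10·12.192517+3/4·(-22.402651)≈-20.459743
n=7: y≈-20.459743, sp=4, e=sp−y≈24.459743; I≈26.067098, D=e−e_prev≈32.652260; u=3/2·24.459743+1/4·26.067098+3/4·32.652260≈67.695584; next y=-3/10·(-20.459743)+3/4·67.695584≈56.909611
n=8: y≈56.909611, sp=4, e=sp−y≈-52.909611; I≈-26.842513, D=e−e_prev≈-77.369354; u=3/2·(-52.909611)+1/4·(-26.842513)+3/4·(-77.369354)≈-144.102060; next y=-3/10·56.909611+3/4·(-144.102060)≈-125.149428
n=9: y≈-125.149428, sp=4, e=sp−y≈129.149428; I≈102.306916, D=e−e_prev≈182.059039; u=3/2·129.149428+1/4·102.306916+3/4·182.059039≈355.845151; next y=-3/10·(-125.149428)+3/4·355.845151≈304.428692

0 -1 -2.500 0.000
1 -1 2.688 -1.875
2 4 2.867 2.578
3 4 5.815 1.377
4 4 -0.859 3.948
5 4 15.525 -1.828
6 4 -22.403 12.193
7 4 67.696 -20.460
8 4 -144.102 56.910
9 4 355.845 -125.149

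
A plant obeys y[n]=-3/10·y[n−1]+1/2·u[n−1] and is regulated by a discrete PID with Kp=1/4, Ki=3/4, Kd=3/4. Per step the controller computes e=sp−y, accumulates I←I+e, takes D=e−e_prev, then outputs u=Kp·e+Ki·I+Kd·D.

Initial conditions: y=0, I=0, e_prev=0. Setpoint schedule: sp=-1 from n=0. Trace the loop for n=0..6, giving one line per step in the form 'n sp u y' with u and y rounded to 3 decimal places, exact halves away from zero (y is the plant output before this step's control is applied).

(exact arithmetic carried between steps; '≈' marks a value shown rounded to 6 d.p. or computed from one; I and e_prev carry over from the previous line; the table rounds u and y to 3 d.p., halves away from zero)
n=0: y=0, sp=-1, e=sp−y=-1; I=-1, D=e−e_prev=-1; u=1/4·(-1)+3/4·(-1)+3/4·(-1)=-1.75; next y=-3/10·0+1/2·(-1.75)=-0.875
n=1: y=-0.875, sp=-1, e=sp−y=-0.125; I=-1.125, D=e−e_prev=0.875; u=1/4·(-0.125)+3/4·(-1.125)+3/4·0.875=-0.21875; next y=-3/10·(-0.875)+1/2·(-0.21875)=0.153125
n=2: y=0.153125, sp=-1, e=sp−y=-1.153125; I=-2.278125, D=e−e_prev=-1.028125; u=1/4·(-1.153125)+3/4·(-2.278125)+3/4·(-1.028125)≈-2.767969; next y=-3/10·0.153125+1/2·(-2.767969)≈-1.429922
n=3: y≈-1.429922, sp=-1, e=sp−y≈0.429922; I≈-1.848203, D=e−e_prev≈1.583047; u=1/4·0.429922+3/4·(-1.848203)+3/4·1.583047≈-0.091387; next y=-3/10·(-1.429922)+1/2·(-0.091387)≈0.383283
n=4: y≈0.383283, sp=-1, e=sp−y≈-1.383283; I≈-3.231486, D=e−e_prev≈-1.813205; u=1/4·(-1.383283)+3/4·(-3.231486)+3/4·(-1.813205)≈-4.129339; next y=-3/10·0.383283+1/2·(-4.129339)≈-2.179655
n=5: y≈-2.179655, sp=-1, e=sp−y≈1.179655; I≈-2.051832, D=e−e_prev≈2.562938; u=1/4·1.179655+3/4·(-2.051832)+3/4·2.562938≈0.678243; next y=-3/10·(-2.179655)+1/2·0.678243≈0.993018
n=6: y≈0.993018, sp=-1, e=sp−y≈-1.993018; I≈-4.044850, D=e−e_prev≈-3.172673; u=1/4·(-1.993018)+3/4·(-4.044850)+3/4·(-3.172673)≈-5.911396; next y=-3/10·0.993018+1/2·(-5.911396)≈-3.253604

0 -1 -1.750 0.000
1 -1 -0.219 -0.875
2 -1 -2.768 0.153
3 -1 -0.091 -1.430
4 -1 -4.129 0.383
5 -1 0.678 -2.180
6 -1 -5.911 0.993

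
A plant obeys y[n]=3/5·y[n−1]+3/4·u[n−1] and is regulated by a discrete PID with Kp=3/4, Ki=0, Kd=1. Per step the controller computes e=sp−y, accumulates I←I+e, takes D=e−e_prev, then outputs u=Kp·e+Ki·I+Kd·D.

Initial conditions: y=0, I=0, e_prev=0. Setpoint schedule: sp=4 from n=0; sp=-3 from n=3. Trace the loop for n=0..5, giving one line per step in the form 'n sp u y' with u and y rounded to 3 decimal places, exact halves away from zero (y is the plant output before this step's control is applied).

0 4 7.000 0.000
1 4 -6.188 5.250
2 4 10.859 -1.491
3 -3 -23.427 7.250
4 -3 28.136 -13.221
5 -3 -38.517 13.169

(exact arithmetic carried between steps; '≈' marks a value shown rounded to 6 d.p. or computed from one; I and e_prev carry over from the previous line; the table rounds u and y to 3 d.p., halves away from zero)
n=0: y=0, sp=4, e=sp−y=4; I=4, D=e−e_prev=4; u=3/4·4+0·4+1·4=7; next y=3/5·0+3/4·7=5.25
n=1: y=5.25, sp=4, e=sp−y=-1.25; I=2.75, D=e−e_prev=-5.25; u=3/4·(-1.25)+0·2.75+1·(-5.25)=-6.1875; next y=3/5·5.25+3/4·(-6.1875)=-1.490625
n=2: y=-1.490625, sp=4, e=sp−y=5.490625; I=8.240625, D=e−e_prev=6.740625; u=3/4·5.490625+0·8.240625+1·6.740625≈10.858594; next y=3/5·(-1.490625)+3/4·10.858594≈7.249570
n=3: y≈7.249570, sp=-3, e=sp−y≈-10.249570; I≈-2.008945, D=e−e_prev≈-15.740195; u=3/4·(-10.249570)+0·(-2.008945)+1·(-15.740195)≈-23.427373; next y=3/5·7.249570+3/4·(-23.427373)≈-13.220788
n=4: y≈-13.220788, sp=-3, e=sp−y≈10.220788; I≈8.211842, D=e−e_prev≈20.470358; u=3/4·10.220788+0·8.211842+1·20.470358≈28.135949; next y=3/5·(-13.220788)+3/4·28.135949≈13.169489
n=5: y≈13.169489, sp=-3, e=sp−y≈-16.169489; I≈-7.957647, D=e−e_prev≈-26.390276; u=3/4·(-16.169489)+0·(-7.957647)+1·(-26.390276)≈-38.517393; next y=3/5·13.169489+3/4·(-38.517393)≈-20.986352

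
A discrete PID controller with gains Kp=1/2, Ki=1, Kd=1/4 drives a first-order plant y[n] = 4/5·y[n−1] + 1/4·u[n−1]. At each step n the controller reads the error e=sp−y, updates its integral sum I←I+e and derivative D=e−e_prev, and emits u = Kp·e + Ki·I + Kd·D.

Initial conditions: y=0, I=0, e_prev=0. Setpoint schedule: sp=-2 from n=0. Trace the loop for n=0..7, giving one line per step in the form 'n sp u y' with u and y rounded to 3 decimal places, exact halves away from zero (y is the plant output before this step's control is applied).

(exact arithmetic carried between steps; '≈' marks a value shown rounded to 6 d.p. or computed from one; I and e_prev carry over from the previous line; the table rounds u and y to 3 d.p., halves away from zero)
n=0: y=0, sp=-2, e=sp−y=-2; I=-2, D=e−e_prev=-2; u=1/2·(-2)+1·(-2)+1/4·(-2)=-3.5; next y=4/5·0+1/4·(-3.5)=-0.875
n=1: y=-0.875, sp=-2, e=sp−y=-1.125; I=-3.125, D=e−e_prev=0.875; u=1/2·(-1.125)+1·(-3.125)+1/4·0.875=-3.46875; next y=4/5·(-0.875)+1/4·(-3.46875)≈-1.567188
n=2: y≈-1.567188, sp=-2, e=sp−y≈-0.432813; I≈-3.557813, D=e−e_prev≈0.692188; u=1/2·(-0.432813)+1·(-3.557813)+1/4·0.692188≈-3.601172; next y=4/5·(-1.567188)+1/4·(-3.601172)≈-2.154043
n=3: y≈-2.154043, sp=-2, e=sp−y≈0.154043; I≈-3.403770, D=e−e_prev≈0.586855; u=1/2·0.154043+1·(-3.403770)+1/4·0.586855≈-3.180034; next y=4/5·(-2.154043)+1/4·(-3.180034)≈-2.518243
n=4: y≈-2.518243, sp=-2, e=sp−y≈0.518243; I≈-2.885527, D=e−e_prev≈0.364200; u=1/2·0.518243+1·(-2.885527)+1/4·0.364200≈-2.535355; next y=4/5·(-2.518243)+1/4·(-2.535355)≈-2.648433
n=5: y≈-2.648433, sp=-2, e=sp−y≈0.648433; I≈-2.237093, D=e−e_prev≈0.130190; u=1/2·0.648433+1·(-2.237093)+1/4·0.130190≈-1.880329; next y=4/5·(-2.648433)+1/4·(-1.880329)≈-2.588829
n=6: y≈-2.588829, sp=-2, e=sp−y≈0.588829; I≈-1.648265, D=e−e_prev≈-0.059604; u=1/2·0.588829+1·(-1.648265)+1/4·(-0.059604)≈-1.368751; next y=4/5·(-2.588829)+1/4·(-1.368751)≈-2.413251
n=7: y≈-2.413251, sp=-2, e=sp−y≈0.413251; I≈-1.235014, D=e−e_prev≈-0.175578; u=1/2·0.413251+1·(-1.235014)+1/4·(-0.175578)≈-1.072283; next y=4/5·(-2.413251)+1/4·(-1.072283)≈-2.198671

0 -2 -3.500 0.000
1 -2 -3.469 -0.875
2 -2 -3.601 -1.567
3 -2 -3.180 -2.154
4 -2 -2.535 -2.518
5 -2 -1.880 -2.648
6 -2 -1.369 -2.589
7 -2 -1.072 -2.413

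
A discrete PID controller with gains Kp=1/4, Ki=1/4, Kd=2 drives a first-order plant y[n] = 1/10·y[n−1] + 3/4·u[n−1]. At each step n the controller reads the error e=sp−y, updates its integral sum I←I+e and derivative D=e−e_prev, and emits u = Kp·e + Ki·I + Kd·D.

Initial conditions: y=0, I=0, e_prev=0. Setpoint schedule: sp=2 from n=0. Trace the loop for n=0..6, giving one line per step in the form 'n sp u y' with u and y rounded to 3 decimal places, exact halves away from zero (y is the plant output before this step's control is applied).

(exact arithmetic carried between steps; '≈' marks a value shown rounded to 6 d.p. or computed from one; I and e_prev carry over from the previous line; the table rounds u and y to 3 d.p., halves away from zero)
n=0: y=0, sp=2, e=sp−y=2; I=2, D=e−e_prev=2; u=1/4·2+1/4·2+2·2=5; next y=1/10·0+3/4·5=3.75
n=1: y=3.75, sp=2, e=sp−y=-1.75; I=0.25, D=e−e_prev=-3.75; u=1/4·(-1.75)+1/4·0.25+2·(-3.75)=-7.875; next y=1/10·3.75+3/4·(-7.875)=-5.53125
n=2: y=-5.53125, sp=2, e=sp−y=7.53125; I=7.78125, D=e−e_prev=9.28125; u=1/4·7.53125+1/4·7.78125+2·9.28125=22.390625; next y=1/10·(-5.53125)+3/4·22.390625≈16.239844
n=3: y≈16.239844, sp=2, e=sp−y≈-14.239844; I≈-6.458594, D=e−e_prev≈-21.771094; u=1/4·(-14.239844)+1/4·(-6.458594)+2·(-21.771094)≈-48.716797; next y=1/10·16.239844+3/4·(-48.716797)≈-34.913613
n=4: y≈-34.913613, sp=2, e=sp−y≈36.913613; I≈30.455020, D=e−e_prev≈51.153457; u=1/4·36.913613+1/4·30.455020+2·51.153457≈119.149072; next y=1/10·(-34.913613)+3/4·119.149072≈85.870443
n=5: y≈85.870443, sp=2, e=sp−y≈-83.870443; I≈-53.415423, D=e−e_prev≈-120.784056; u=1/4·(-83.870443)+1/4·(-53.415423)+2·(-120.784056)≈-275.889579; next y=1/10·85.870443+3/4·(-275.889579)≈-198.330140
n=6: y≈-198.330140, sp=2, e=sp−y≈200.330140; I≈146.914717, D=e−e_prev≈284.200583; u=1/4·200.330140+1/4·146.914717+2·284.200583≈655.212380; next y=1/10·(-198.330140)+3/4·655.212380≈471.576271

0 2 5.000 0.000
1 2 -7.875 3.750
2 2 22.391 -5.531
3 2 -48.717 16.240
4 2 119.149 -34.914
5 2 -275.890 85.870
6 2 655.212 -198.330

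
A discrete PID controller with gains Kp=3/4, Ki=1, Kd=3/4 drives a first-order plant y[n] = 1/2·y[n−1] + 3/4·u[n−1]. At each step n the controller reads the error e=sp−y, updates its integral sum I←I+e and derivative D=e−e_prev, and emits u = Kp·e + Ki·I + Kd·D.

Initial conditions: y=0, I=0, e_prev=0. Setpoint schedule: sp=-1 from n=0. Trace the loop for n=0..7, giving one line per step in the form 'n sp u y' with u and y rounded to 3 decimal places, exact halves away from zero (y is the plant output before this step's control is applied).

0 -1 -2.500 0.000
1 -1 1.938 -1.875
2 -1 -4.570 0.516
3 -1 4.921 -3.170
4 -1 -8.862 2.106
5 -1 11.238 -5.594
6 -1 -18.006 5.631
7 -1 24.582 -10.689

(exact arithmetic carried between steps; '≈' marks a value shown rounded to 6 d.p. or computed from one; I and e_prev carry over from the previous line; the table rounds u and y to 3 d.p., halves away from zero)
n=0: y=0, sp=-1, e=sp−y=-1; I=-1, D=e−e_prev=-1; u=3/4·(-1)+1·(-1)+3/4·(-1)=-2.5; next y=1/2·0+3/4·(-2.5)=-1.875
n=1: y=-1.875, sp=-1, e=sp−y=0.875; I=-0.125, D=e−e_prev=1.875; u=3/4·0.875+1·(-0.125)+3/4·1.875=1.9375; next y=1/2·(-1.875)+3/4·1.9375=0.515625
n=2: y=0.515625, sp=-1, e=sp−y=-1.515625; I=-1.640625, D=e−e_prev=-2.390625; u=3/4·(-1.515625)+1·(-1.640625)+3/4·(-2.390625)≈-4.570313; next y=1/2·0.515625+3/4·(-4.570313)≈-3.169922
n=3: y≈-3.169922, sp=-1, e=sp−y≈2.169922; I≈0.529297, D=e−e_prev≈3.685547; u=3/4·2.169922+1·0.529297+3/4·3.685547≈4.920898; next y=1/2·(-3.169922)+3/4·4.920898≈2.105713
n=4: y≈2.105713, sp=-1, e=sp−y≈-3.105713; I≈-2.576416, D=e−e_prev≈-5.275635; u=3/4·(-3.105713)+1·(-2.576416)+3/4·(-5.275635)≈-8.862427; next y=1/2·2.105713+3/4·(-8.862427)≈-5.593964
n=5: y≈-5.593964, sp=-1, e=sp−y≈4.593964; I≈2.017548, D=e−e_prev≈7.699677; u=3/4·4.593964+1·2.017548+3/4·7.699677≈11.237778; next y=1/2·(-5.593964)+3/4·11.237778≈5.631351
n=6: y≈5.631351, sp=-1, e=sp−y≈-6.631351; I≈-4.613804, D=e−e_prev≈-11.225315; u=3/4·(-6.631351)+1·(-4.613804)+3/4·(-11.225315)≈-18.006304; next y=1/2·5.631351+3/4·(-18.006304)≈-10.689052
n=7: y≈-10.689052, sp=-1, e=sp−y≈9.689052; I≈5.075248, D=e−e_prev≈16.320404; u=3/4·9.689052+1·5.075248+3/4·16.320404≈24.582340; next y=1/2·(-10.689052)+3/4·24.582340≈13.092229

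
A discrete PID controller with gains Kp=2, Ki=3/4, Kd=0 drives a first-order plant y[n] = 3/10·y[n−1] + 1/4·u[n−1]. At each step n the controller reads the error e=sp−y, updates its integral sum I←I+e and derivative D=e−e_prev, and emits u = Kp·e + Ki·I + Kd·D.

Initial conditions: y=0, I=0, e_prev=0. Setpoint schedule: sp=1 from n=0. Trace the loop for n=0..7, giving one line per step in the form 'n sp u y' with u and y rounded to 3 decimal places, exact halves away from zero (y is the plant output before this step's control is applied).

0 1 2.750 0.000
1 1 1.609 0.688
2 1 2.061 0.609
3 1 2.109 0.698
4 1 2.229 0.737
5 1 2.312 0.778
6 1 2.387 0.811
7 1 2.449 0.840

(exact arithmetic carried between steps; '≈' marks a value shown rounded to 6 d.p. or computed from one; I and e_prev carry over from the previous line; the table rounds u and y to 3 d.p., halves away from zero)
n=0: y=0, sp=1, e=sp−y=1; I=1, D=e−e_prev=1; u=2·1+3/4·1+0·1=2.75; next y=3/10·0+1/4·2.75=0.6875
n=1: y=0.6875, sp=1, e=sp−y=0.3125; I=1.3125, D=e−e_prev=-0.6875; u=2·0.3125+3/4·1.3125+0·(-0.6875)=1.609375; next y=3/10·0.6875+1/4·1.609375≈0.608594
n=2: y≈0.608594, sp=1, e=sp−y≈0.391406; I≈1.703906, D=e−e_prev≈0.078906; u=2·0.391406+3/4·1.703906+0·0.078906≈2.060742; next y=3/10·0.608594+1/4·2.060742≈0.697764
n=3: y≈0.697764, sp=1, e=sp−y≈0.302236; I≈2.006143, D=e−e_prev≈-0.089170; u=2·0.302236+3/4·2.006143+0·(-0.089170)≈2.109080; next y=3/10·0.697764+1/4·2.109080≈0.736599
n=4: y≈0.736599, sp=1, e=sp−y≈0.263401; I≈2.269544, D=e−e_prev≈-0.038835; u=2·0.263401+3/4·2.269544+0·(-0.038835)≈2.228960; next y=3/10·0.736599+1/4·2.228960≈0.778220
n=5: y≈0.778220, sp=1, e=sp−y≈0.221780; I≈2.491324, D=e−e_prev≈-0.041621; u=2·0.221780+3/4·2.491324+0·(-0.041621)≈2.312054; next y=3/10·0.778220+1/4·2.312054≈0.811479
n=6: y≈0.811479, sp=1, e=sp−y≈0.188521; I≈2.679845, D=e−e_prev≈-0.033260; u=2·0.188521+3/4·2.679845+0·(-0.033260)≈2.386925; next y=3/10·0.811479+1/4·2.386925≈0.840175
n=7: y≈0.840175, sp=1, e=sp−y≈0.159825; I≈2.839670, D=e−e_prev≈-0.028696; u=2·0.159825+3/4·2.839670+0·(-0.028696)≈2.449402; next y=3/10·0.840175+1/4·2.449402≈0.864403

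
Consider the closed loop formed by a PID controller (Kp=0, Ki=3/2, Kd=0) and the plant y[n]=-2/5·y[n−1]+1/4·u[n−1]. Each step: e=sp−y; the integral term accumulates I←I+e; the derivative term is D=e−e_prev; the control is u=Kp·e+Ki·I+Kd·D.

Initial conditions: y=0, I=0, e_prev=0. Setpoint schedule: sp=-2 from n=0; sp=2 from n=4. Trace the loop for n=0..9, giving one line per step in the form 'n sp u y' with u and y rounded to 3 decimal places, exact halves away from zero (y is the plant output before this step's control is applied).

0 -2 -3.000 0.000
1 -2 -4.875 -0.750
2 -2 -6.497 -0.919
3 -2 -7.612 -1.257
4 2 -2.511 -1.400
5 2 0.590 -0.068
6 2 3.328 0.175
7 2 5.185 0.762
8 2 6.698 0.991
9 2 7.781 1.278

(exact arithmetic carried between steps; '≈' marks a value shown rounded to 6 d.p. or computed from one; I and e_prev carry over from the previous line; the table rounds u and y to 3 d.p., halves away from zero)
n=0: y=0, sp=-2, e=sp−y=-2; I=-2, D=e−e_prev=-2; u=0·(-2)+3/2·(-2)+0·(-2)=-3; next y=-2/5·0+1/4·(-3)=-0.75
n=1: y=-0.75, sp=-2, e=sp−y=-1.25; I=-3.25, D=e−e_prev=0.75; u=0·(-1.25)+3/2·(-3.25)+0·0.75=-4.875; next y=-2/5·(-0.75)+1/4·(-4.875)=-0.91875
n=2: y=-0.91875, sp=-2, e=sp−y=-1.08125; I=-4.33125, D=e−e_prev=0.16875; u=0·(-1.08125)+3/2·(-4.33125)+0·0.16875=-6.496875; next y=-2/5·(-0.91875)+1/4·(-6.496875)≈-1.256719
n=3: y≈-1.256719, sp=-2, e=sp−y≈-0.743281; I≈-5.074531, D=e−e_prev≈0.337969; u=0·(-0.743281)+3/2·(-5.074531)+0·0.337969≈-7.611797; next y=-2/5·(-1.256719)+1/4·(-7.611797)≈-1.400262
n=4: y≈-1.400262, sp=2, e=sp−y≈3.400262; I≈-1.674270, D=e−e_prev≈4.143543; u=0·3.400262+3/2·(-1.674270)+0·4.143543≈-2.511404; next y=-2/5·(-1.400262)+1/4·(-2.511404)≈-0.067746
n=5: y≈-0.067746, sp=2, e=sp−y≈2.067746; I≈0.393477, D=e−e_prev≈-1.332515; u=0·2.067746+3/2·0.393477+0·(-1.332515)≈0.590215; next y=-2/5·(-0.067746)+1/4·0.590215≈0.174652
n=6: y≈0.174652, sp=2, e=sp−y≈1.825348; I≈2.218824, D=e−e_prev≈-0.242399; u=0·1.825348+3/2·2.218824+0·(-0.242399)≈3.328237; next y=-2/5·0.174652+1/4·3.328237≈0.762198
n=7: y≈0.762198, sp=2, e=sp−y≈1.237802; I≈3.456626, D=e−e_prev≈-0.587546; u=0·1.237802+3/2·3.456626+0·(-0.587546)≈5.184939; next y=-2/5·0.762198+1/4·5.184939≈0.991356
n=8: y≈0.991356, sp=2, e=sp−y≈1.008644; I≈4.465271, D=e−e_prev≈-0.229157; u=0·1.008644+3/2·4.465271+0·(-0.229157)≈6.697906; next y=-2/5·0.991356+1/4·6.697906≈1.277934
n=9: y≈1.277934, sp=2, e=sp−y≈0.722066; I≈5.187336, D=e−e_prev≈-0.286579; u=0·0.722066+3/2·5.187336+0·(-0.286579)≈7.781005; next y=-2/5·1.277934+1/4·7.781005≈1.434077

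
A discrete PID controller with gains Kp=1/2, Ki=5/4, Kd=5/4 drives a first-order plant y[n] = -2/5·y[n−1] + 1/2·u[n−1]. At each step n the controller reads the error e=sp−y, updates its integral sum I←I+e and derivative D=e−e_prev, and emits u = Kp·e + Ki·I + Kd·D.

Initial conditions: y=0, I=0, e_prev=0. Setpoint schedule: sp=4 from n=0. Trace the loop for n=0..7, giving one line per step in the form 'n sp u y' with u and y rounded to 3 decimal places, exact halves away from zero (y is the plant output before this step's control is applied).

0 4 12.000 0.000
1 4 -6.000 6.000
2 4 33.200 -5.400
3 4 -41.780 18.760
4 4 111.432 -28.394
5 4 -193.421 67.074
6 4 418.912 -123.540
7 4 -807.165 258.872

(exact arithmetic carried between steps; '≈' marks a value shown rounded to 6 d.p. or computed from one; I and e_prev carry over from the previous line; the table rounds u and y to 3 d.p., halves away from zero)
n=0: y=0, sp=4, e=sp−y=4; I=4, D=e−e_prev=4; u=1/2·4+5/4·4+5/4·4=12; next y=-2/5·0+1/2·12=6
n=1: y=6, sp=4, e=sp−y=-2; I=2, D=e−e_prev=-6; u=1/2·(-2)+5/4·2+5/4·(-6)=-6; next y=-2/5·6+1/2·(-6)=-5.4
n=2: y=-5.4, sp=4, e=sp−y=9.4; I=11.4, D=e−e_prev=11.4; u=1/2·9.4+5/4·11.4+5/4·11.4=33.2; next y=-2/5·(-5.4)+1/2·33.2=18.76
n=3: y=18.76, sp=4, e=sp−y=-14.76; I=-3.36, D=e−e_prev=-24.16; u=1/2·(-14.76)+5/4·(-3.36)+5/4·(-24.16)=-41.78; next y=-2/5·18.76+1/2·(-41.78)=-28.394
n=4: y=-28.394, sp=4, e=sp−y=32.394; I=29.034, D=e−e_prev=47.154; u=1/2·32.394+5/4·29.034+5/4·47.154=111.432; next y=-2/5·(-28.394)+1/2·111.432=67.0736
n=5: y=67.0736, sp=4, e=sp−y=-63.0736; I=-34.0396, D=e−e_prev=-95.4676; u=1/2·(-63.0736)+5/4·(-34.0396)+5/4·(-95.4676)=-193.4208; next y=-2/5·67.0736+1/2·(-193.4208)=-123.53984
n=6: y=-123.53984, sp=4, e=sp−y=127.53984; I=93.50024, D=e−e_prev=190.61344; u=1/2·127.53984+5/4·93.50024+5/4·190.61344=418.91202; next y=-2/5·(-123.53984)+1/2·418.91202=258.871946
n=7: y=258.871946, sp=4, e=sp−y=-254.871946; I=-161.371706, D=e−e_prev=-382.411786; u=1/2·(-254.871946)+5/4·(-161.371706)+5/4·(-382.411786)=-807.165338; next y=-2/5·258.871946+1/2·(-807.165338)≈-507.131447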